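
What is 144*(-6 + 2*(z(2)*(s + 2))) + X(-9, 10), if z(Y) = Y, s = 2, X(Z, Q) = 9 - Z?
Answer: 1458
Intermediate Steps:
144*(-6 + 2*(z(2)*(s + 2))) + X(-9, 10) = 144*(-6 + 2*(2*(2 + 2))) + (9 - 1*(-9)) = 144*(-6 + 2*(2*4)) + (9 + 9) = 144*(-6 + 2*8) + 18 = 144*(-6 + 16) + 18 = 144*10 + 18 = 1440 + 18 = 1458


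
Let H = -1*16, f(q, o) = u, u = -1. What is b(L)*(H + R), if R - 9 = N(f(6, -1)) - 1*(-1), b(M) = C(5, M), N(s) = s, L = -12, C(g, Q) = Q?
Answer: 84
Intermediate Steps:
f(q, o) = -1
H = -16
b(M) = M
R = 9 (R = 9 + (-1 - 1*(-1)) = 9 + (-1 + 1) = 9 + 0 = 9)
b(L)*(H + R) = -12*(-16 + 9) = -12*(-7) = 84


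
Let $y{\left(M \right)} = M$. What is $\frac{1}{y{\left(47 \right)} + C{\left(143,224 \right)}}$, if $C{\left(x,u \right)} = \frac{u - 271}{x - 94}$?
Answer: $\frac{49}{2256} \approx 0.02172$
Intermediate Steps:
$C{\left(x,u \right)} = \frac{-271 + u}{-94 + x}$ ($C{\left(x,u \right)} = \frac{u - 271}{-94 + x} = \frac{-271 + u}{-94 + x}$)
$\frac{1}{y{\left(47 \right)} + C{\left(143,224 \right)}} = \frac{1}{47 + \frac{-271 + 224}{-94 + 143}} = \frac{1}{47 + \frac{1}{49} \left(-47\right)} = \frac{1}{47 - \frac{47}{49}} = \frac{1}{\frac{2256}{49}} = \frac{49}{2256}$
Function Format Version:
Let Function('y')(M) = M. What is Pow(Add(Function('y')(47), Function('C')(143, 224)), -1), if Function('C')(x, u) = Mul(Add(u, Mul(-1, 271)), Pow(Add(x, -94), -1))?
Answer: Rational(49, 2256) ≈ 0.021720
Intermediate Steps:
Function('C')(x, u) = Mul(Pow(Add(-94, x), -1), Add(-271, u)) (Function('C')(x, u) = Mul(Add(u, -271), Pow(Add(-94, x), -1)) = Mul(Add(-271, u), Pow(Add(-94, x), -1)) = Mul(Pow(Add(-94, x), -1), Add(-271, u)))
Pow(Add(Function('y')(47), Function('C')(143, 224)), -1) = Pow(Add(47, Mul(Pow(Add(-94, 143), -1), Add(-271, 224))), -1) = Pow(Add(47, Mul(Pow(49, -1), -47)), -1) = Pow(Add(47, Mul(Rational(1, 49), -47)), -1) = Pow(Add(47, Rational(-47, 49)), -1) = Pow(Rational(2256, 49), -1) = Rational(49, 2256)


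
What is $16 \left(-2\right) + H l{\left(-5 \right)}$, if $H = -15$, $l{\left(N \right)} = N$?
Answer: $43$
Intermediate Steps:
$16 \left(-2\right) + H l{\left(-5 \right)} = 16 \left(-2\right) - -75 = -32 + 75 = 43$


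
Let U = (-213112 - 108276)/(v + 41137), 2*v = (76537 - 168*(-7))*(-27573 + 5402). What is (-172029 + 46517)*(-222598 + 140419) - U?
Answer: 17770691199911843776/1722892649 ≈ 1.0314e+10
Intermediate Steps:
v = -1722974923/2 (v = ((76537 - 168*(-7))*(-27573 + 5402))/2 = ((76537 + 1176)*(-22171))/2 = (77713*(-22171))/2 = (½)*(-1722974923) = -1722974923/2 ≈ -8.6149e+8)
U = 642776/1722892649 (U = (-213112 - 108276)/(-1722974923/2 + 41137) = -321388/(-1722892649/2) = -321388*(-2/1722892649) = 642776/1722892649 ≈ 0.00037308)
(-172029 + 46517)*(-222598 + 140419) - U = (-172029 + 46517)*(-222598 + 140419) - 1*642776/1722892649 = -125512*(-82179) - 642776/1722892649 = 10314450648 - 642776/1722892649 = 17770691199911843776/1722892649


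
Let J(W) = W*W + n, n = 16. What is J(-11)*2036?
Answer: 278932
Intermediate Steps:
J(W) = 16 + W² (J(W) = W*W + 16 = W² + 16 = 16 + W²)
J(-11)*2036 = (16 + (-11)²)*2036 = (16 + 121)*2036 = 137*2036 = 278932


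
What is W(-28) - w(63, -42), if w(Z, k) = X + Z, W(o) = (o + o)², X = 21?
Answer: 3052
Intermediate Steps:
W(o) = 4*o² (W(o) = (2*o)² = 4*o²)
w(Z, k) = 21 + Z
W(-28) - w(63, -42) = 4*(-28)² - (21 + 63) = 4*784 - 1*84 = 3136 - 84 = 3052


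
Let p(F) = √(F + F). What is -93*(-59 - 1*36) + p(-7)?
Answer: 8835 + I*√14 ≈ 8835.0 + 3.7417*I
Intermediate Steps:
p(F) = √2*√F (p(F) = √(2*F) = √2*√F)
-93*(-59 - 1*36) + p(-7) = -93*(-59 - 1*36) + √2*√(-7) = -93*(-59 - 36) + √2*(I*√7) = -93*(-95) + I*√14 = 8835 + I*√14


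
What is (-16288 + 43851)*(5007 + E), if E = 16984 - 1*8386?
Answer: 374994615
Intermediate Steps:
E = 8598 (E = 16984 - 8386 = 8598)
(-16288 + 43851)*(5007 + E) = (-16288 + 43851)*(5007 + 8598) = 27563*13605 = 374994615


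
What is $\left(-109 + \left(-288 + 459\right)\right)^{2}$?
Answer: $3844$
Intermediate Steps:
$\left(-109 + \left(-288 + 459\right)\right)^{2} = \left(-109 + 171\right)^{2} = 62^{2} = 3844$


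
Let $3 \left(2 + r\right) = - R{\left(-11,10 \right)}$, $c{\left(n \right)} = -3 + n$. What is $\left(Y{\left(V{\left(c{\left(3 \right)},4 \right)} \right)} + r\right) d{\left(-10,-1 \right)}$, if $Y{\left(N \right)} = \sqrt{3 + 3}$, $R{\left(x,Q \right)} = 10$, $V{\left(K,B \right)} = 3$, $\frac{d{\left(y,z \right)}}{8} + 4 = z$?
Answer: $\frac{640}{3} - 40 \sqrt{6} \approx 115.35$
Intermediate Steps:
$d{\left(y,z \right)} = -32 + 8 z$
$Y{\left(N \right)} = \sqrt{6}$
$r = - \frac{16}{3}$ ($r = -2 + \frac{\left(-1\right) 10}{3} = -2 + \frac{1}{3} \left(-10\right) = -2 - \frac{10}{3} = - \frac{16}{3} \approx -5.3333$)
$\left(Y{\left(V{\left(c{\left(3 \right)},4 \right)} \right)} + r\right) d{\left(-10,-1 \right)} = \left(\sqrt{6} - \frac{16}{3}\right) \left(-32 + 8 \left(-1\right)\right) = \left(- \frac{16}{3} + \sqrt{6}\right) \left(-32 - 8\right) = \left(- \frac{16}{3} + \sqrt{6}\right) \left(-40\right) = \frac{640}{3} - 40 \sqrt{6}$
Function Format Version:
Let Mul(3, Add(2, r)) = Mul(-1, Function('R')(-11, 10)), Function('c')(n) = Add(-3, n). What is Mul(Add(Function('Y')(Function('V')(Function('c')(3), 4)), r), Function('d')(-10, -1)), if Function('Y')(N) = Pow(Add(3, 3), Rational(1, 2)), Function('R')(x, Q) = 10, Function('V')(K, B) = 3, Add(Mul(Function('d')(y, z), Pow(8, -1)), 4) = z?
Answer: Add(Rational(640, 3), Mul(-40, Pow(6, Rational(1, 2)))) ≈ 115.35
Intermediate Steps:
Function('d')(y, z) = Add(-32, Mul(8, z))
Function('Y')(N) = Pow(6, Rational(1, 2))
r = Rational(-16, 3) (r = Add(-2, Mul(Rational(1, 3), Mul(-1, 10))) = Add(-2, Mul(Rational(1, 3), -10)) = Add(-2, Rational(-10, 3)) = Rational(-16, 3) ≈ -5.3333)
Mul(Add(Function('Y')(Function('V')(Function('c')(3), 4)), r), Function('d')(-10, -1)) = Mul(Add(Pow(6, Rational(1, 2)), Rational(-16, 3)), Add(-32, Mul(8, -1))) = Mul(Add(Rational(-16, 3), Pow(6, Rational(1, 2))), Add(-32, -8)) = Mul(Add(Rational(-16, 3), Pow(6, Rational(1, 2))), -40) = Add(Rational(640, 3), Mul(-40, Pow(6, Rational(1, 2))))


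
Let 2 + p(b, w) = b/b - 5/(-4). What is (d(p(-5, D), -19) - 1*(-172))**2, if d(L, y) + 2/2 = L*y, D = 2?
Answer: 442225/16 ≈ 27639.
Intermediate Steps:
p(b, w) = 1/4 (p(b, w) = -2 + (b/b - 5/(-4)) = -2 + (1 - 5*(-1/4)) = -2 + (1 + 5/4) = -2 + 9/4 = 1/4)
d(L, y) = -1 + L*y
(d(p(-5, D), -19) - 1*(-172))**2 = ((-1 + (1/4)*(-19)) - 1*(-172))**2 = ((-1 - 19/4) + 172)**2 = (-23/4 + 172)**2 = (665/4)**2 = 442225/16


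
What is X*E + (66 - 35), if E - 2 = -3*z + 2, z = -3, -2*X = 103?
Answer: -1277/2 ≈ -638.50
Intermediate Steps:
X = -103/2 (X = -½*103 = -103/2 ≈ -51.500)
E = 13 (E = 2 + (-3*(-3) + 2) = 2 + (9 + 2) = 2 + 11 = 13)
X*E + (66 - 35) = -103/2*13 + (66 - 35) = -1339/2 + 31 = -1277/2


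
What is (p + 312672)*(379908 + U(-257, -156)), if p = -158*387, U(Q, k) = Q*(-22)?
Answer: 96978867612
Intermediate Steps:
U(Q, k) = -22*Q
p = -61146
(p + 312672)*(379908 + U(-257, -156)) = (-61146 + 312672)*(379908 - 22*(-257)) = 251526*(379908 + 5654) = 251526*385562 = 96978867612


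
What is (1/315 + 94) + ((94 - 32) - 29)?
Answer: 40006/315 ≈ 127.00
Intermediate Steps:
(1/315 + 94) + ((94 - 32) - 29) = (1/315 + 94) + (62 - 29) = 29611/315 + 33 = 40006/315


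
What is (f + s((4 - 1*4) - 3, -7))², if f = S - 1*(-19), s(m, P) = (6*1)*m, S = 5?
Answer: 36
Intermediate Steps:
s(m, P) = 6*m
f = 24 (f = 5 - 1*(-19) = 5 + 19 = 24)
(f + s((4 - 1*4) - 3, -7))² = (24 + 6*((4 - 1*4) - 3))² = (24 + 6*((4 - 4) - 3))² = (24 + 6*(0 - 3))² = (24 + 6*(-3))² = (24 - 18)² = 6² = 36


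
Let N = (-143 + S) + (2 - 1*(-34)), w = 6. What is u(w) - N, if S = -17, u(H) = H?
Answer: 130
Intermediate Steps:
N = -124 (N = (-143 - 17) + (2 - 1*(-34)) = -160 + (2 + 34) = -160 + 36 = -124)
u(w) - N = 6 - 1*(-124) = 6 + 124 = 130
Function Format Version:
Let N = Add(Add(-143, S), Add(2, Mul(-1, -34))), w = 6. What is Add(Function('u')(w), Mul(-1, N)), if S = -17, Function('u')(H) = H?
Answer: 130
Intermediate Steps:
N = -124 (N = Add(Add(-143, -17), Add(2, Mul(-1, -34))) = Add(-160, Add(2, 34)) = Add(-160, 36) = -124)
Add(Function('u')(w), Mul(-1, N)) = Add(6, Mul(-1, -124)) = Add(6, 124) = 130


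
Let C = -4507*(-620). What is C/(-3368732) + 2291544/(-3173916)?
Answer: -345595792451/222751508219 ≈ -1.5515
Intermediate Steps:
C = 2794340
C/(-3368732) + 2291544/(-3173916) = 2794340/(-3368732) + 2291544/(-3173916) = 2794340*(-1/3368732) + 2291544*(-1/3173916) = -698585/842183 - 190962/264493 = -345595792451/222751508219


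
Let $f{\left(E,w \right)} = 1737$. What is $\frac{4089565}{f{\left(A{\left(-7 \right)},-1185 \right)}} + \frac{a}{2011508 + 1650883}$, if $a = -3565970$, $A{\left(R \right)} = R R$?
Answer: $\frac{4990463986675}{2120524389} \approx 2353.4$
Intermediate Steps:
$A{\left(R \right)} = R^{2}$
$\frac{4089565}{f{\left(A{\left(-7 \right)},-1185 \right)}} + \frac{a}{2011508 + 1650883} = \frac{4089565}{1737} - \frac{3565970}{2011508 + 1650883} = 4089565 \cdot \frac{1}{1737} - \frac{3565970}{3662391} = \frac{4089565}{1737} - \frac{3565970}{3662391} = \frac{4990463986675}{2120524389}$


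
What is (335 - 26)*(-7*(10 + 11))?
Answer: -45423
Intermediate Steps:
(335 - 26)*(-7*(10 + 11)) = 309*(-7*21) = 309*(-147) = -45423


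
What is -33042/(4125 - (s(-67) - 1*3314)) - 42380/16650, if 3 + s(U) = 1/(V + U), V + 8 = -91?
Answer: -4789329718/685632015 ≈ -6.9853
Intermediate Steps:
V = -99 (V = -8 - 91 = -99)
s(U) = -3 + 1/(-99 + U)
-33042/(4125 - (s(-67) - 1*3314)) - 42380/16650 = -33042/(4125 - ((298 - 3*(-67))/(-99 - 67) - 1*3314)) - 42380/16650 = -33042/(4125 - ((298 + 201)/(-166) - 3314)) - 42380*1/16650 = -33042/(4125 - (-1/166*499 - 3314)) - 4238/1665 = -33042/(4125 - (-499/166 - 3314)) - 4238/1665 = -33042/(4125 - 1*(-550623/166)) - 4238/1665 = -33042/(4125 + 550623/166) - 4238/1665 = -33042/1235373/166 - 4238/1665 = -33042*166/1235373 - 4238/1665 = -1828324/411791 - 4238/1665 = -4789329718/685632015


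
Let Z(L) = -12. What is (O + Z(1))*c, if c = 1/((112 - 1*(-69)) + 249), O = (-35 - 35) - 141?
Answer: -223/430 ≈ -0.51860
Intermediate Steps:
O = -211 (O = -70 - 141 = -211)
c = 1/430 (c = 1/((112 + 69) + 249) = 1/(181 + 249) = 1/430 ≈ 0.0023256)
(O + Z(1))*c = (-211 - 12)*(1/430) = -223*1/430 = -223/430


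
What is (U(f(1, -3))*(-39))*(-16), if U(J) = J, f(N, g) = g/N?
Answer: -1872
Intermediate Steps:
(U(f(1, -3))*(-39))*(-16) = (-3/1*(-39))*(-16) = (-3*1*(-39))*(-16) = -3*(-39)*(-16) = 117*(-16) = -1872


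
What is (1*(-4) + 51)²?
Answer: 2209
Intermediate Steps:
(1*(-4) + 51)² = (-4 + 51)² = 47² = 2209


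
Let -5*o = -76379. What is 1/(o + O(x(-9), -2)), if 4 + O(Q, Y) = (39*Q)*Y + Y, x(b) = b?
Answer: 5/79859 ≈ 6.2610e-5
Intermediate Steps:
O(Q, Y) = -4 + Y + 39*Q*Y (O(Q, Y) = -4 + ((39*Q)*Y + Y) = -4 + (39*Q*Y + Y) = -4 + (Y + 39*Q*Y) = -4 + Y + 39*Q*Y)
o = 76379/5 (o = -⅕*(-76379) = 76379/5 ≈ 15276.)
1/(o + O(x(-9), -2)) = 1/(76379/5 + (-4 - 2 + 39*(-9)*(-2))) = 1/(76379/5 + (-4 - 2 + 702)) = 1/(76379/5 + 696) = 1/(79859/5) = 5/79859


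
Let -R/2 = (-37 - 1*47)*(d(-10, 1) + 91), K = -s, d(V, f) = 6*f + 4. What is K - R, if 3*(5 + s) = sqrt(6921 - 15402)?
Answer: -16963 - I*sqrt(8481)/3 ≈ -16963.0 - 30.697*I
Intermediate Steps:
s = -5 + I*sqrt(8481)/3 (s = -5 + sqrt(6921 - 15402)/3 = -5 + sqrt(-8481)/3 = -5 + (I*sqrt(8481))/3 = -5 + I*sqrt(8481)/3 ≈ -5.0 + 30.697*I)
d(V, f) = 4 + 6*f
K = 5 - I*sqrt(8481)/3 (K = -(-5 + I*sqrt(8481)/3) = 5 - I*sqrt(8481)/3 ≈ 5.0 - 30.697*I)
R = 16968 (R = -2*(-37 - 1*47)*((4 + 6*1) + 91) = -2*(-37 - 47)*((4 + 6) + 91) = -(-168)*(10 + 91) = -(-168)*101 = -2*(-8484) = 16968)
K - R = (5 - I*sqrt(8481)/3) - 1*16968 = (5 - I*sqrt(8481)/3) - 16968 = -16963 - I*sqrt(8481)/3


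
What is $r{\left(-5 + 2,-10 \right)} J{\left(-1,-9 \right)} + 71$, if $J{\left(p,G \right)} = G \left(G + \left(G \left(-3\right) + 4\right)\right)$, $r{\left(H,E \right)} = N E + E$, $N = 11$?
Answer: $23831$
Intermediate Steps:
$r{\left(H,E \right)} = 12 E$ ($r{\left(H,E \right)} = 11 E + E = 12 E$)
$J{\left(p,G \right)} = G \left(4 - 2 G\right)$ ($J{\left(p,G \right)} = G \left(G - \left(-4 + 3 G\right)\right) = G \left(4 - 2 G\right)$)
$r{\left(-5 + 2,-10 \right)} J{\left(-1,-9 \right)} + 71 = 12 \left(-10\right) 2 \left(-9\right) \left(2 - -9\right) + 71 = - 120 \cdot 2 \left(-9\right) \left(2 + 9\right) + 71 = - 120 \cdot 2 \left(-9\right) 11 + 71 = \left(-120\right) \left(-198\right) + 71 = 23760 + 71 = 23831$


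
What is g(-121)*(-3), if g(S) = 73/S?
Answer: 219/121 ≈ 1.8099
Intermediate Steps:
g(-121)*(-3) = (73/(-121))*(-3) = (73*(-1/121))*(-3) = -73/121*(-3) = 219/121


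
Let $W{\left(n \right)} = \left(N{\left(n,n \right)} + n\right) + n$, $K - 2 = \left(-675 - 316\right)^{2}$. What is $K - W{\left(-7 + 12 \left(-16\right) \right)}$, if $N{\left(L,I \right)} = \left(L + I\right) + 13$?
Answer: $982866$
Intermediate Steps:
$K = 982083$ ($K = 2 + \left(-675 - 316\right)^{2} = 2 + \left(-991\right)^{2} = 2 + 982081 = 982083$)
$N{\left(L,I \right)} = 13 + I + L$ ($N{\left(L,I \right)} = \left(I + L\right) + 13 = 13 + I + L$)
$W{\left(n \right)} = 13 + 4 n$ ($W{\left(n \right)} = \left(\left(13 + n + n\right) + n\right) + n = \left(\left(13 + 2 n\right) + n\right) + n = \left(13 + 3 n\right) + n = 13 + 4 n$)
$K - W{\left(-7 + 12 \left(-16\right) \right)} = 982083 - \left(13 + 4 \left(-7 + 12 \left(-16\right)\right)\right) = 982083 - \left(13 + 4 \left(-7 - 192\right)\right) = 982083 - \left(13 + 4 \left(-199\right)\right) = 982083 - \left(13 - 796\right) = 982083 - -783 = 982083 + 783 = 982866$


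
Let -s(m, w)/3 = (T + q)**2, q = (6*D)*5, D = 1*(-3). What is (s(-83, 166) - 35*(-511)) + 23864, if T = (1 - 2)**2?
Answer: 17986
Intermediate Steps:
D = -3
T = 1 (T = (-1)**2 = 1)
q = -90 (q = (6*(-3))*5 = -18*5 = -90)
s(m, w) = -23763 (s(m, w) = -3*(1 - 90)**2 = -3*(-89)**2 = -3*7921 = -23763)
(s(-83, 166) - 35*(-511)) + 23864 = (-23763 - 35*(-511)) + 23864 = (-23763 + 17885) + 23864 = -5878 + 23864 = 17986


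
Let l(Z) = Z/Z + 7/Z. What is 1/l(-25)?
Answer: 25/18 ≈ 1.3889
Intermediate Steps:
l(Z) = 1 + 7/Z
1/l(-25) = 1/((7 - 25)/(-25)) = 1/(-1/25*(-18)) = 1/(18/25) = 25/18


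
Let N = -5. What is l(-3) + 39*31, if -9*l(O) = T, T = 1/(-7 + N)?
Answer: 130573/108 ≈ 1209.0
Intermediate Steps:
T = -1/12 (T = 1/(-7 - 5) = 1/(-12) = -1/12 ≈ -0.083333)
l(O) = 1/108 (l(O) = -⅑*(-1/12) = 1/108)
l(-3) + 39*31 = 1/108 + 39*31 = 1/108 + 1209 = 130573/108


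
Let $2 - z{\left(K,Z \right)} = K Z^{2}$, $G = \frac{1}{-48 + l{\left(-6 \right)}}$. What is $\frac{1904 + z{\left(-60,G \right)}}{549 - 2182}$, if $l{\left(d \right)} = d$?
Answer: $- \frac{463163}{396819} \approx -1.1672$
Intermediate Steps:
$G = - \frac{1}{54}$ ($G = \frac{1}{-48 - 6} = \frac{1}{-54} = - \frac{1}{54} \approx -0.018519$)
$z{\left(K,Z \right)} = 2 - K Z^{2}$
$\frac{1904 + z{\left(-60,G \right)}}{549 - 2182} = \frac{1904 + \left(2 - - 60 \left(- \frac{1}{54}\right)^{2}\right)}{549 - 2182} = \frac{1904 + \left(2 - \left(-60\right) \frac{1}{2916}\right)}{-1633} = \left(1904 + \left(2 + \frac{5}{243}\right)\right) \left(- \frac{1}{1633}\right) = \left(1904 + \frac{491}{243}\right) \left(- \frac{1}{1633}\right) = \frac{463163}{243} \left(- \frac{1}{1633}\right) = - \frac{463163}{396819}$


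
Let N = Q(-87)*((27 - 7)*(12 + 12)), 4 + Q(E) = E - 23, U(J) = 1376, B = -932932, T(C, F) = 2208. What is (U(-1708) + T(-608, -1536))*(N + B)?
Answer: -3539744768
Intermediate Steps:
Q(E) = -27 + E (Q(E) = -4 + (E - 23) = -4 + (-23 + E) = -27 + E)
N = -54720 (N = (-27 - 87)*((27 - 7)*(12 + 12)) = -2280*24 = -114*480 = -54720)
(U(-1708) + T(-608, -1536))*(N + B) = (1376 + 2208)*(-54720 - 932932) = 3584*(-987652) = -3539744768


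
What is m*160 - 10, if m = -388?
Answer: -62090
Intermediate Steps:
m*160 - 10 = -388*160 - 10 = -62080 - 10 = -62090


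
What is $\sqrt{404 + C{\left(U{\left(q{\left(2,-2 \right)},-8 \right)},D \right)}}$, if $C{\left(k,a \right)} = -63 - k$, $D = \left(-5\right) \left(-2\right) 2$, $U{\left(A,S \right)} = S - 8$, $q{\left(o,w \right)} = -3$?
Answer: $\sqrt{357} \approx 18.894$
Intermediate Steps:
$U{\left(A,S \right)} = -8 + S$
$D = 20$ ($D = 10 \cdot 2 = 20$)
$\sqrt{404 + C{\left(U{\left(q{\left(2,-2 \right)},-8 \right)},D \right)}} = \sqrt{404 - 47} = \sqrt{357}$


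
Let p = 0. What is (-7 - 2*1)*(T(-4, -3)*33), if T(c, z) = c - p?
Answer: 1188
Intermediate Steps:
T(c, z) = c (T(c, z) = c - 1*0 = c + 0 = c)
(-7 - 2*1)*(T(-4, -3)*33) = (-7 - 2*1)*(-4*33) = (-7 - 2)*(-132) = -9*(-132) = 1188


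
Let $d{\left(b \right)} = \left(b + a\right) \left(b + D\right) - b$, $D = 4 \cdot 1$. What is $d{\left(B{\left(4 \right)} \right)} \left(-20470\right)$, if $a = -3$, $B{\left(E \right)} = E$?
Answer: $-81880$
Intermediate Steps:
$D = 4$
$d{\left(b \right)} = - b + \left(-3 + b\right) \left(4 + b\right)$ ($d{\left(b \right)} = \left(b - 3\right) \left(b + 4\right) - b = \left(-3 + b\right) \left(4 + b\right) - b = - b + \left(-3 + b\right) \left(4 + b\right)$)
$d{\left(B{\left(4 \right)} \right)} \left(-20470\right) = \left(-12 + 4^{2}\right) \left(-20470\right) = \left(-12 + 16\right) \left(-20470\right) = 4 \left(-20470\right) = -81880$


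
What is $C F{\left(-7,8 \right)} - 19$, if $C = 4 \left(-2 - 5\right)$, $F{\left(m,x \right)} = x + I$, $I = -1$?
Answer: $-215$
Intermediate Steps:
$F{\left(m,x \right)} = -1 + x$ ($F{\left(m,x \right)} = x - 1 = -1 + x$)
$C = -28$ ($C = 4 \left(-7\right) = -28$)
$C F{\left(-7,8 \right)} - 19 = - 28 \left(-1 + 8\right) - 19 = \left(-28\right) 7 - 19 = -196 - 19 = -215$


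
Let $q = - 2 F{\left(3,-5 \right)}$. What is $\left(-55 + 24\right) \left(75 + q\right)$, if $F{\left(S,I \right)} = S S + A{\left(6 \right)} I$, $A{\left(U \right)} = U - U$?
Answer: $-1767$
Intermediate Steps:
$A{\left(U \right)} = 0$
$F{\left(S,I \right)} = S^{2}$ ($F{\left(S,I \right)} = S S + 0 I = S^{2} + 0 = S^{2}$)
$q = -18$ ($q = - 2 \cdot 3^{2} = \left(-2\right) 9 = -18$)
$\left(-55 + 24\right) \left(75 + q\right) = \left(-55 + 24\right) \left(75 - 18\right) = \left(-31\right) 57 = -1767$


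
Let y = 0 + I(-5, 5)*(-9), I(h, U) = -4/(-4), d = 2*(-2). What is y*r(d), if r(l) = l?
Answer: 36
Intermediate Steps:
d = -4
I(h, U) = 1 (I(h, U) = -4*(-¼) = 1)
y = -9 (y = 0 + 1*(-9) = 0 - 9 = -9)
y*r(d) = -9*(-4) = 36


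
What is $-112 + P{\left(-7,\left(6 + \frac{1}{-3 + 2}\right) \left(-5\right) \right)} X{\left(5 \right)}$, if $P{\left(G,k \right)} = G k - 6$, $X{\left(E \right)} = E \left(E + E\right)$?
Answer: $8338$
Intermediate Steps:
$X{\left(E \right)} = 2 E^{2}$ ($X{\left(E \right)} = E 2 E = 2 E^{2}$)
$P{\left(G,k \right)} = -6 + G k$
$-112 + P{\left(-7,\left(6 + \frac{1}{-3 + 2}\right) \left(-5\right) \right)} X{\left(5 \right)} = -112 + \left(-6 - 7 \left(6 + \frac{1}{-3 + 2}\right) \left(-5\right)\right) 2 \cdot 5^{2} = -112 + \left(-6 - 7 \left(6 + \frac{1}{-1}\right) \left(-5\right)\right) 2 \cdot 25 = -112 + \left(-6 - 7 \left(6 - 1\right) \left(-5\right)\right) 50 = -112 + \left(-6 - 7 \cdot 5 \left(-5\right)\right) 50 = -112 + \left(-6 - -175\right) 50 = -112 + \left(-6 + 175\right) 50 = -112 + 169 \cdot 50 = -112 + 8450 = 8338$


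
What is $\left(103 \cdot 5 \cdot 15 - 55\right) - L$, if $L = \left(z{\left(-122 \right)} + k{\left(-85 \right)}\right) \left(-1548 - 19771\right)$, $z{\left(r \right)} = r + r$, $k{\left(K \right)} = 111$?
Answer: $-2827757$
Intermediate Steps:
$z{\left(r \right)} = 2 r$
$L = 2835427$ ($L = \left(2 \left(-122\right) + 111\right) \left(-1548 - 19771\right) = \left(-244 + 111\right) \left(-21319\right) = \left(-133\right) \left(-21319\right) = 2835427$)
$\left(103 \cdot 5 \cdot 15 - 55\right) - L = \left(103 \cdot 5 \cdot 15 - 55\right) - 2835427 = \left(103 \cdot 75 - 55\right) - 2835427 = \left(7725 - 55\right) - 2835427 = 7670 - 2835427 = -2827757$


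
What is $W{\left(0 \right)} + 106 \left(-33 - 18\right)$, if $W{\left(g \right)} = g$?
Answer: $-5406$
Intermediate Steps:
$W{\left(0 \right)} + 106 \left(-33 - 18\right) = 0 + 106 \left(-33 - 18\right) = 0 + 106 \left(-51\right) = 0 - 5406 = -5406$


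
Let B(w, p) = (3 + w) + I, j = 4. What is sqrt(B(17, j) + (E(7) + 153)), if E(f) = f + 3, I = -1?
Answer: sqrt(182) ≈ 13.491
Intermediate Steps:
E(f) = 3 + f
B(w, p) = 2 + w (B(w, p) = (3 + w) - 1 = 2 + w)
sqrt(B(17, j) + (E(7) + 153)) = sqrt((2 + 17) + ((3 + 7) + 153)) = sqrt(19 + (10 + 153)) = sqrt(19 + 163) = sqrt(182)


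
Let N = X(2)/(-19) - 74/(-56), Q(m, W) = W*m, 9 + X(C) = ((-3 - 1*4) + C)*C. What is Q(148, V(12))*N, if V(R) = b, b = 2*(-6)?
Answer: -28860/7 ≈ -4122.9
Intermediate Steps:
b = -12
X(C) = -9 + C*(-7 + C) (X(C) = -9 + ((-3 - 1*4) + C)*C = -9 + ((-3 - 4) + C)*C = -9 + (-7 + C)*C = -9 + C*(-7 + C))
V(R) = -12
N = 65/28 (N = (-9 + 2² - 7*2)/(-19) - 74/(-56) = (-9 + 4 - 14)*(-1/19) - 74*(-1/56) = -19*(-1/19) + 37/28 = 1 + 37/28 = 65/28 ≈ 2.3214)
Q(148, V(12))*N = -12*148*(65/28) = -1776*65/28 = -28860/7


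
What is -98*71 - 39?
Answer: -6997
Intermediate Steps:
-98*71 - 39 = -6958 - 39 = -6997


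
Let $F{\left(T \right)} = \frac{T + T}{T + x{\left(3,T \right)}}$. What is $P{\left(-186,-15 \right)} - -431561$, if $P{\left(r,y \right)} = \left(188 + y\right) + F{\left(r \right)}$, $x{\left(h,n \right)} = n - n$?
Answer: $431736$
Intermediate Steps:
$x{\left(h,n \right)} = 0$
$F{\left(T \right)} = 2$ ($F{\left(T \right)} = \frac{T + T}{T + 0} = \frac{2 T}{T} = 2$)
$P{\left(r,y \right)} = 190 + y$ ($P{\left(r,y \right)} = \left(188 + y\right) + 2 = 190 + y$)
$P{\left(-186,-15 \right)} - -431561 = \left(190 - 15\right) - -431561 = 175 + 431561 = 431736$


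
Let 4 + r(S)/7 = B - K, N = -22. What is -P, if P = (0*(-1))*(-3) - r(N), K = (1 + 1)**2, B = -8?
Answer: -112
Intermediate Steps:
K = 4 (K = 2**2 = 4)
r(S) = -112 (r(S) = -28 + 7*(-8 - 1*4) = -28 + 7*(-8 - 4) = -28 + 7*(-12) = -28 - 84 = -112)
P = 112 (P = (0*(-1))*(-3) - 1*(-112) = 0*(-3) + 112 = 0 + 112 = 112)
-P = -1*112 = -112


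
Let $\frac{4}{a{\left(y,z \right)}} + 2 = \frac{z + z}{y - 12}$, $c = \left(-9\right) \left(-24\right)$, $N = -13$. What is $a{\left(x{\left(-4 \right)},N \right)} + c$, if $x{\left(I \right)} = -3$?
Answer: $201$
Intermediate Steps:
$c = 216$
$a{\left(y,z \right)} = \frac{4}{-2 + \frac{2 z}{-12 + y}}$ ($a{\left(y,z \right)} = \frac{4}{-2 + \frac{z + z}{y - 12}} = \frac{4}{-2 + \frac{2 z}{-12 + y}}$)
$a{\left(x{\left(-4 \right)},N \right)} + c = \frac{2 \left(-12 - 3\right)}{12 - 13 - -3} + 216 = 2 \frac{1}{12 - 13 + 3} \left(-15\right) + 216 = 2 \cdot \frac{1}{2} \left(-15\right) + 216 = -15 + 216 = 201$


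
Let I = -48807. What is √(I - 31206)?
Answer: I*√80013 ≈ 282.87*I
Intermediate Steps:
√(I - 31206) = √(-48807 - 31206) = √(-80013) = I*√80013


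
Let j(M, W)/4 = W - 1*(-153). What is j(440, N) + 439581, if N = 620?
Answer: 442673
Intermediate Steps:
j(M, W) = 612 + 4*W (j(M, W) = 4*(W - 1*(-153)) = 4*(W + 153) = 4*(153 + W) = 612 + 4*W)
j(440, N) + 439581 = (612 + 4*620) + 439581 = (612 + 2480) + 439581 = 3092 + 439581 = 442673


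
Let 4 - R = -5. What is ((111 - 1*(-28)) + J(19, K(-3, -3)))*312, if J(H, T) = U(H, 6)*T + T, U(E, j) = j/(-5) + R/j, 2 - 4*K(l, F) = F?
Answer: 43875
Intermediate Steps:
R = 9 (R = 4 - 1*(-5) = 4 + 5 = 9)
K(l, F) = 1/2 - F/4
U(E, j) = 9/j - j/5 (U(E, j) = j/(-5) + 9/j = j*(-1/5) + 9/j = -j/5 + 9/j = 9/j - j/5)
J(H, T) = 13*T/10 (J(H, T) = (9/6 - 1/5*6)*T + T = (9*(1/6) - 6/5)*T + T = (3/2 - 6/5)*T + T = 3*T/10 + T = 13*T/10)
((111 - 1*(-28)) + J(19, K(-3, -3)))*312 = ((111 - 1*(-28)) + 13*(1/2 - 1/4*(-3))/10)*312 = ((111 + 28) + 13*(1/2 + 3/4)/10)*312 = (139 + (13/10)*(5/4))*312 = (139 + 13/8)*312 = (1125/8)*312 = 43875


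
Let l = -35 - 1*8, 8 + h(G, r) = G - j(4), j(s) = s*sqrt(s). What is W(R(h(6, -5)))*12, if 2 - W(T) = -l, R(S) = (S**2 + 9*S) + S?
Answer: -492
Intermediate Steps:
j(s) = s**(3/2)
h(G, r) = -16 + G (h(G, r) = -8 + (G - 4**(3/2)) = -8 + (G - 1*8) = -8 + (G - 8) = -8 + (-8 + G) = -16 + G)
R(S) = S**2 + 10*S
l = -43 (l = -35 - 8 = -43)
W(T) = -41 (W(T) = 2 - (-1)*(-43) = 2 - 1*43 = 2 - 43 = -41)
W(R(h(6, -5)))*12 = -41*12 = -492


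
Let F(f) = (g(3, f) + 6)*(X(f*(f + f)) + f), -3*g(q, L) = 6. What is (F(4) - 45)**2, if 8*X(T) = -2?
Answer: 900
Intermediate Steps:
g(q, L) = -2 (g(q, L) = -1/3*6 = -2)
X(T) = -1/4 (X(T) = (1/8)*(-2) = -1/4)
F(f) = -1 + 4*f (F(f) = (-2 + 6)*(-1/4 + f) = 4*(-1/4 + f) = -1 + 4*f)
(F(4) - 45)**2 = ((-1 + 4*4) - 45)**2 = ((-1 + 16) - 45)**2 = (15 - 45)**2 = (-30)**2 = 900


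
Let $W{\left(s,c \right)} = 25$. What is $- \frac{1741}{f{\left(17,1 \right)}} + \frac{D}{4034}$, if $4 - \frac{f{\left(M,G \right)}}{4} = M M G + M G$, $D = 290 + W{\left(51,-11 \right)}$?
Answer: $\frac{3701857}{2436536} \approx 1.5193$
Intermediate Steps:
$D = 315$ ($D = 290 + 25 = 315$)
$f{\left(M,G \right)} = 16 - 4 G M - 4 G M^{2}$ ($f{\left(M,G \right)} = 16 - 4 \left(M M G + M G\right) = 16 - 4 \left(M^{2} G + G M\right) = 16 - 4 \left(G M^{2} + G M\right) = 16 - 4 \left(G M + G M^{2}\right) = 16 - \left(4 G M + 4 G M^{2}\right) = 16 - 4 G M - 4 G M^{2}$)
$- \frac{1741}{f{\left(17,1 \right)}} + \frac{D}{4034} = - \frac{1741}{16 - 4 \cdot 17 - 4 \cdot 17^{2}} + \frac{315}{4034} = - \frac{1741}{16 - 68 - 4 \cdot 289} + 315 \cdot \frac{1}{4034} = - \frac{1741}{16 - 68 - 1156} + \frac{315}{4034} = - \frac{1741}{-1208} + \frac{315}{4034} = \left(-1741\right) \left(- \frac{1}{1208}\right) + \frac{315}{4034} = \frac{1741}{1208} + \frac{315}{4034} = \frac{3701857}{2436536}$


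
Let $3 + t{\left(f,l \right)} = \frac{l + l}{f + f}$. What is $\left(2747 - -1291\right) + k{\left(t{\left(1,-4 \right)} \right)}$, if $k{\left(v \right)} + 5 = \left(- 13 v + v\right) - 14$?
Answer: $4103$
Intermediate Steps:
$t{\left(f,l \right)} = -3 + \frac{l}{f}$ ($t{\left(f,l \right)} = -3 + \frac{l + l}{f + f} = -3 + \frac{2 l}{2 f} = -3 + 2 l \frac{1}{2 f} = -3 + \frac{l}{f}$)
$k{\left(v \right)} = -19 - 12 v$ ($k{\left(v \right)} = -5 + \left(\left(- 13 v + v\right) - 14\right) = -5 - \left(14 + 12 v\right) = -19 - 12 v$)
$\left(2747 - -1291\right) + k{\left(t{\left(1,-4 \right)} \right)} = \left(2747 - -1291\right) - \left(19 + 12 \left(-3 - \frac{4}{1}\right)\right) = \left(2747 + 1291\right) - \left(19 + 12 \left(-3 - 4\right)\right) = 4038 - \left(19 + 12 \left(-3 - 4\right)\right) = 4038 - -65 = 4038 + \left(-19 + 84\right) = 4038 + 65 = 4103$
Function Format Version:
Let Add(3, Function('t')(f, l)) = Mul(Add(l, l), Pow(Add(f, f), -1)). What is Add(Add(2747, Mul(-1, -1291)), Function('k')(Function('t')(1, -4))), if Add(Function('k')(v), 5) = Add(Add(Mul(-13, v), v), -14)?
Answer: 4103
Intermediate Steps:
Function('t')(f, l) = Add(-3, Mul(l, Pow(f, -1))) (Function('t')(f, l) = Add(-3, Mul(Add(l, l), Pow(Add(f, f), -1))) = Add(-3, Mul(Mul(2, l), Pow(Mul(2, f), -1))) = Add(-3, Mul(Mul(2, l), Mul(Rational(1, 2), Pow(f, -1)))) = Add(-3, Mul(l, Pow(f, -1))))
Function('k')(v) = Add(-19, Mul(-12, v)) (Function('k')(v) = Add(-5, Add(Add(Mul(-13, v), v), -14)) = Add(-5, Add(Mul(-12, v), -14)) = Add(-5, Add(-14, Mul(-12, v))) = Add(-19, Mul(-12, v)))
Add(Add(2747, Mul(-1, -1291)), Function('k')(Function('t')(1, -4))) = Add(Add(2747, Mul(-1, -1291)), Add(-19, Mul(-12, Add(-3, Mul(-4, Pow(1, -1)))))) = Add(Add(2747, 1291), Add(-19, Mul(-12, Add(-3, Mul(-4, 1))))) = Add(4038, Add(-19, Mul(-12, Add(-3, -4)))) = Add(4038, Add(-19, Mul(-12, -7))) = Add(4038, Add(-19, 84)) = Add(4038, 65) = 4103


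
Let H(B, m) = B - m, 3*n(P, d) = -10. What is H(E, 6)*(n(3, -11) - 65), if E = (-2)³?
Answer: 2870/3 ≈ 956.67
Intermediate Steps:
E = -8
n(P, d) = -10/3 (n(P, d) = (⅓)*(-10) = -10/3)
H(E, 6)*(n(3, -11) - 65) = (-8 - 1*6)*(-10/3 - 65) = (-8 - 6)*(-205/3) = -14*(-205/3) = 2870/3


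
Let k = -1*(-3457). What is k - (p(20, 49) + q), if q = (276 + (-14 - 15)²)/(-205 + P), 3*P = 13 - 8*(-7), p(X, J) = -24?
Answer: 634659/182 ≈ 3487.1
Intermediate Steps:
P = 23 (P = (13 - 8*(-7))/3 = (13 + 56)/3 = (⅓)*69 = 23)
q = -1117/182 (q = (276 + (-14 - 15)²)/(-205 + 23) = (276 + (-29)²)/(-182) = (276 + 841)*(-1/182) = 1117*(-1/182) = -1117/182 ≈ -6.1374)
k = 3457
k - (p(20, 49) + q) = 3457 - (-24 - 1117/182) = 3457 - 1*(-5485/182) = 3457 + 5485/182 = 634659/182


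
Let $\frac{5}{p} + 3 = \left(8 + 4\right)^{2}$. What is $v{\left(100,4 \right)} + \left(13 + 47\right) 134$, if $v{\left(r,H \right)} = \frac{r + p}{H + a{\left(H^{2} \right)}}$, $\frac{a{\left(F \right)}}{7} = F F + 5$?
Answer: $\frac{2075708945}{258171} \approx 8040.1$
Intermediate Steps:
$a{\left(F \right)} = 35 + 7 F^{2}$ ($a{\left(F \right)} = 7 \left(F F + 5\right) = 7 \left(F^{2} + 5\right) = 7 \left(5 + F^{2}\right) = 35 + 7 F^{2}$)
$p = \frac{5}{141}$ ($p = \frac{5}{-3 + \left(8 + 4\right)^{2}} = \frac{5}{-3 + 12^{2}} = \frac{5}{-3 + 144} = \frac{5}{141} \approx 0.035461$)
$v{\left(r,H \right)} = \frac{\frac{5}{141} + r}{35 + H + 7 H^{4}}$ ($v{\left(r,H \right)} = \frac{r + \frac{5}{141}}{H + \left(35 + 7 \left(H^{2}\right)^{2}\right)} = \frac{\frac{5}{141} + r}{H + \left(35 + 7 H^{4}\right)} = \frac{\frac{5}{141} + r}{35 + H + 7 H^{4}}$)
$v{\left(100,4 \right)} + \left(13 + 47\right) 134 = \frac{\frac{5}{141} + 100}{35 + 4 + 7 \cdot 4^{4}} + \left(13 + 47\right) 134 = \frac{1}{35 + 4 + 7 \cdot 256} \cdot \frac{14105}{141} + 60 \cdot 134 = \frac{1}{35 + 4 + 1792} \cdot \frac{14105}{141} + 8040 = \frac{1}{1831} \cdot \frac{14105}{141} + 8040 = \frac{14105}{258171} + 8040 = \frac{2075708945}{258171}$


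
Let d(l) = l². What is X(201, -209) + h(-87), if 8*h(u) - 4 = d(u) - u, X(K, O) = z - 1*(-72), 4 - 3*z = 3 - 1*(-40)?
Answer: 2033/2 ≈ 1016.5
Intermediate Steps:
z = -13 (z = 4/3 - (3 - 1*(-40))/3 = 4/3 - (3 + 40)/3 = 4/3 - ⅓*43 = 4/3 - 43/3 = -13)
X(K, O) = 59 (X(K, O) = -13 - 1*(-72) = -13 + 72 = 59)
h(u) = ½ - u/8 + u²/8 (h(u) = ½ + (u² - u)/8 = ½ + (-u/8 + u²/8) = ½ - u/8 + u²/8)
X(201, -209) + h(-87) = 59 + (½ - ⅛*(-87) + (⅛)*(-87)²) = 59 + (½ + 87/8 + (⅛)*7569) = 59 + (½ + 87/8 + 7569/8) = 59 + 1915/2 = 2033/2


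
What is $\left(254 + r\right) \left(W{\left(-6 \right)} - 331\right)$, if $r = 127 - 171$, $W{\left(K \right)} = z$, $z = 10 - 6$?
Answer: $-68670$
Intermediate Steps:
$z = 4$
$W{\left(K \right)} = 4$
$r = -44$
$\left(254 + r\right) \left(W{\left(-6 \right)} - 331\right) = \left(254 - 44\right) \left(4 - 331\right) = 210 \left(-327\right) = -68670$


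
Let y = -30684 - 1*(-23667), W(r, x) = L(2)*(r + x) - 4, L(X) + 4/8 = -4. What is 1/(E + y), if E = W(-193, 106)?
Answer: -2/13259 ≈ -0.00015084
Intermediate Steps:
L(X) = -9/2 (L(X) = -½ - 4 = -9/2)
W(r, x) = -4 - 9*r/2 - 9*x/2 (W(r, x) = -9*(r + x)/2 - 4 = (-9*r/2 - 9*x/2) - 4 = -4 - 9*r/2 - 9*x/2)
y = -7017 (y = -30684 + 23667 = -7017)
E = 775/2 (E = -4 - 9/2*(-193) - 9/2*106 = -4 + 1737/2 - 477 = 775/2 ≈ 387.50)
1/(E + y) = 1/(775/2 - 7017) = 1/(-13259/2) = -2/13259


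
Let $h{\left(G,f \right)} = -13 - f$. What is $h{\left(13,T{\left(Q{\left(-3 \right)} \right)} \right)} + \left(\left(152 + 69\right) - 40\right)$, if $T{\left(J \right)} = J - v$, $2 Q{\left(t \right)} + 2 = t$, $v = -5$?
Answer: $\frac{331}{2} \approx 165.5$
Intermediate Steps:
$Q{\left(t \right)} = -1 + \frac{t}{2}$
$T{\left(J \right)} = 5 + J$ ($T{\left(J \right)} = J - -5 = J + 5 = 5 + J$)
$h{\left(13,T{\left(Q{\left(-3 \right)} \right)} \right)} + \left(\left(152 + 69\right) - 40\right) = \left(-13 - \left(5 + \left(-1 + \frac{1}{2} \left(-3\right)\right)\right)\right) + \left(\left(152 + 69\right) - 40\right) = \left(-13 - \left(5 - \frac{5}{2}\right)\right) + \left(221 - 40\right) = \left(-13 - \left(5 - \frac{5}{2}\right)\right) + 181 = \left(-13 - \frac{5}{2}\right) + 181 = - \frac{31}{2} + 181 = \frac{331}{2}$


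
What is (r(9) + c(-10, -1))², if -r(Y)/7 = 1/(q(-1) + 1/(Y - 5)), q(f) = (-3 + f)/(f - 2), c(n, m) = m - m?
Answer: 7056/361 ≈ 19.546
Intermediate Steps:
c(n, m) = 0
q(f) = (-3 + f)/(-2 + f)
r(Y) = -7/(4/3 + 1/(-5 + Y)) (r(Y) = -7/((-3 - 1)/(-2 - 1) + 1/(Y - 5)) = -7/(-4/(-3) + 1/(-5 + Y)) = -7/(-⅓*(-4) + 1/(-5 + Y)) = -7/(4/3 + 1/(-5 + Y)))
(r(9) + c(-10, -1))² = (21*(5 - 1*9)/(-17 + 4*9) + 0)² = (21*(5 - 9)/(-17 + 36) + 0)² = (21*(-4)/19 + 0)² = (21*(1/19)*(-4) + 0)² = (-84/19 + 0)² = (-84/19)² = 7056/361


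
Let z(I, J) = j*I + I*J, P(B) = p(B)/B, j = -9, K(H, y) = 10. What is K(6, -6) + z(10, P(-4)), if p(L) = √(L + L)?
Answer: -80 - 5*I*√2 ≈ -80.0 - 7.0711*I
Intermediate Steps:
p(L) = √2*√L (p(L) = √(2*L) = √2*√L)
P(B) = √2/√B (P(B) = (√2*√B)/B = √2/√B)
z(I, J) = -9*I + I*J
K(6, -6) + z(10, P(-4)) = 10 + 10*(-9 + √2/√(-4)) = 10 + 10*(-9 + √2*(-I/2)) = 10 + 10*(-9 - I*√2/2) = 10 + (-90 - 5*I*√2) = -80 - 5*I*√2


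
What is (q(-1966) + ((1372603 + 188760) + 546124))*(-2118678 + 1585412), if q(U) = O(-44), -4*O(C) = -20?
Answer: -1123853828872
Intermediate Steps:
O(C) = 5 (O(C) = -1/4*(-20) = 5)
q(U) = 5
(q(-1966) + ((1372603 + 188760) + 546124))*(-2118678 + 1585412) = (5 + ((1372603 + 188760) + 546124))*(-2118678 + 1585412) = (5 + (1561363 + 546124))*(-533266) = (5 + 2107487)*(-533266) = 2107492*(-533266) = -1123853828872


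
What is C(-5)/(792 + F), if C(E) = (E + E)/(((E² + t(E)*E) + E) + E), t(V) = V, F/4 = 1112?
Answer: -1/20960 ≈ -4.7710e-5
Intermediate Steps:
F = 4448 (F = 4*1112 = 4448)
C(E) = 2*E/(2*E + 2*E²) (C(E) = (E + E)/(((E² + E*E) + E) + E) = (2*E)/(((E² + E²) + E) + E) = (2*E)/((2*E² + E) + E) = (2*E)/((E + 2*E²) + E) = (2*E)/(2*E + 2*E²) = 2*E/(2*E + 2*E²))
C(-5)/(792 + F) = 1/((1 - 5)*(792 + 4448)) = 1/(-4*5240) = -¼*1/5240 = -1/20960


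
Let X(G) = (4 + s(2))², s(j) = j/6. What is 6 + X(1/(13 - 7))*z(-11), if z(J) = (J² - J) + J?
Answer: 20503/9 ≈ 2278.1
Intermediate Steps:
z(J) = J²
s(j) = j/6 (s(j) = j*(⅙) = j/6)
X(G) = 169/9 (X(G) = (4 + (⅙)*2)² = (4 + ⅓)² = (13/3)² = 169/9)
6 + X(1/(13 - 7))*z(-11) = 6 + (169/9)*(-11)² = 6 + (169/9)*121 = 6 + 20449/9 = 20503/9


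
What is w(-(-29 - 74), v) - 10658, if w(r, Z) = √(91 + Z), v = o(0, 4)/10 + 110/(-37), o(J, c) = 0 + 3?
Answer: -10658 + √12091970/370 ≈ -10649.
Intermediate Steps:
o(J, c) = 3
v = -989/370 (v = 3/10 + 110/(-37) = 3*(⅒) + 110*(-1/37) = 3/10 - 110/37 = -989/370 ≈ -2.6730)
w(-(-29 - 74), v) - 10658 = √(91 - 989/370) - 10658 = √(32681/370) - 10658 = √12091970/370 - 10658 = -10658 + √12091970/370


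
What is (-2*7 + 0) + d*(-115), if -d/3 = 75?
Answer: 25861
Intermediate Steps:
d = -225 (d = -3*75 = -225)
(-2*7 + 0) + d*(-115) = (-2*7 + 0) - 225*(-115) = (-14 + 0) + 25875 = -14 + 25875 = 25861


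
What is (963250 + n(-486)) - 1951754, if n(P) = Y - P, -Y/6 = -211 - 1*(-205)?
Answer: -987982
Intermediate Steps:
Y = 36 (Y = -6*(-211 - 1*(-205)) = -6*(-211 + 205) = -6*(-6) = 36)
n(P) = 36 - P
(963250 + n(-486)) - 1951754 = (963250 + (36 - 1*(-486))) - 1951754 = (963250 + (36 + 486)) - 1951754 = (963250 + 522) - 1951754 = 963772 - 1951754 = -987982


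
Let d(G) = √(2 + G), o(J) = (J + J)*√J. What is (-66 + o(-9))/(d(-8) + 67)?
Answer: 6*(-9 + 11*I)/(√6 - 67*I) ≈ -1.0132 - 0.76893*I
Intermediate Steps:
o(J) = 2*J^(3/2) (o(J) = (2*J)*√J = 2*J^(3/2))
(-66 + o(-9))/(d(-8) + 67) = (-66 + 2*(-9)^(3/2))/(√(2 - 8) + 67) = (-66 + 2*(-27*I))/(√(-6) + 67) = (-66 - 54*I)/(I*√6 + 67) = (-66 - 54*I)/(67 + I*√6)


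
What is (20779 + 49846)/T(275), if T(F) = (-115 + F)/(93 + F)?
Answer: 324875/2 ≈ 1.6244e+5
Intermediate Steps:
T(F) = (-115 + F)/(93 + F)
(20779 + 49846)/T(275) = (20779 + 49846)/(((-115 + 275)/(93 + 275))) = 70625/((160/368)) = 70625/(((1/368)*160)) = 70625/(10/23) = 70625*(23/10) = 324875/2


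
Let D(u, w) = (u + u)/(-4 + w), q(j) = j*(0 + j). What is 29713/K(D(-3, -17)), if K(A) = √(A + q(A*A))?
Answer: 1455937*√78/234 ≈ 54951.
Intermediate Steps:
q(j) = j² (q(j) = j*j = j²)
D(u, w) = 2*u/(-4 + w) (D(u, w) = (2*u)/(-4 + w) = 2*u/(-4 + w))
K(A) = √(A + A⁴) (K(A) = √(A + (A*A)²) = √(A + (A²)²) = √(A + A⁴))
29713/K(D(-3, -17)) = 29713/(√(2*(-3)/(-4 - 17) + (2*(-3)/(-4 - 17))⁴)) = 29713/(√(2*(-3)/(-21) + (2*(-3)/(-21))⁴)) = 29713/(√(2*(-3)*(-1/21) + (2*(-3)*(-1/21))⁴)) = 29713/(√(2/7 + (2/7)⁴)) = 29713/(√(2/7 + 16/2401)) = 29713/(√(702/2401)) = 29713/((3*√78/49)) = 29713*(49*√78/234) = 1455937*√78/234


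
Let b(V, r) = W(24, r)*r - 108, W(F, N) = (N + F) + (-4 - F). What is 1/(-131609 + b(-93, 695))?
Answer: 1/348528 ≈ 2.8692e-6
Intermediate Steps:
W(F, N) = -4 + N (W(F, N) = (F + N) + (-4 - F) = -4 + N)
b(V, r) = -108 + r*(-4 + r) (b(V, r) = (-4 + r)*r - 108 = r*(-4 + r) - 108 = -108 + r*(-4 + r))
1/(-131609 + b(-93, 695)) = 1/(-131609 + (-108 + 695*(-4 + 695))) = 1/(-131609 + (-108 + 695*691)) = 1/(-131609 + (-108 + 480245)) = 1/(-131609 + 480137) = 1/348528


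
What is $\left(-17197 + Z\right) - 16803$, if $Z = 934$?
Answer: $-33066$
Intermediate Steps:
$\left(-17197 + Z\right) - 16803 = \left(-17197 + 934\right) - 16803 = -16263 - 16803 = -33066$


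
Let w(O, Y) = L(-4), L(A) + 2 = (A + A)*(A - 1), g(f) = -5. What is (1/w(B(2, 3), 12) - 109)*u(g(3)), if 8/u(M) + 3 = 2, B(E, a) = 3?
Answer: 16564/19 ≈ 871.79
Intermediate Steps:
u(M) = -8 (u(M) = 8/(-3 + 2) = 8/(-1) = 8*(-1) = -8)
L(A) = -2 + 2*A*(-1 + A) (L(A) = -2 + (A + A)*(A - 1) = -2 + (2*A)*(-1 + A) = -2 + 2*A*(-1 + A))
w(O, Y) = 38 (w(O, Y) = -2 - 2*(-4) + 2*(-4)**2 = -2 + 8 + 2*16 = -2 + 8 + 32 = 38)
(1/w(B(2, 3), 12) - 109)*u(g(3)) = (1/38 - 109)*(-8) = -4141/38*(-8) = 16564/19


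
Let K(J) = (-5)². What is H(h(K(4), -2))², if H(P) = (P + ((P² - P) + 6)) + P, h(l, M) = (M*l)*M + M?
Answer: 94245264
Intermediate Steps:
K(J) = 25
h(l, M) = M + l*M² (h(l, M) = l*M² + M = M + l*M²)
H(P) = 6 + P + P² (H(P) = (P + (6 + P² - P)) + P = (6 + P²) + P = 6 + P + P²)
H(h(K(4), -2))² = (6 - 2*(1 - 2*25) + (-2*(1 - 2*25))²)² = (6 - 2*(1 - 50) + (-2*(1 - 50))²)² = (6 - 2*(-49) + (-2*(-49))²)² = (6 + 98 + 98²)² = (6 + 98 + 9604)² = 9708² = 94245264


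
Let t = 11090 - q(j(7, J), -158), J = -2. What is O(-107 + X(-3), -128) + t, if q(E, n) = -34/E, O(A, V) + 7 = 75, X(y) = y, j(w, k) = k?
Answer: 11141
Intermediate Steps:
O(A, V) = 68 (O(A, V) = -7 + 75 = 68)
t = 11073 (t = 11090 - (-34)/(-2) = 11090 - (-34)*(-1)/2 = 11090 - 1*17 = 11090 - 17 = 11073)
O(-107 + X(-3), -128) + t = 68 + 11073 = 11141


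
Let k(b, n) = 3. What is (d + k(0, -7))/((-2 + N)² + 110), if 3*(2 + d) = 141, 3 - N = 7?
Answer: 24/73 ≈ 0.32877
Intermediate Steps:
N = -4 (N = 3 - 1*7 = 3 - 7 = -4)
d = 45 (d = -2 + (⅓)*141 = -2 + 47 = 45)
(d + k(0, -7))/((-2 + N)² + 110) = (45 + 3)/((-2 - 4)² + 110) = 48/((-6)² + 110) = 48/(36 + 110) = 48/146 = 48*(1/146) = 24/73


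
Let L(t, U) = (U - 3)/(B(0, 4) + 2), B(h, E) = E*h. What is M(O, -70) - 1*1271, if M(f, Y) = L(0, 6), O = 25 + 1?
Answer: -2539/2 ≈ -1269.5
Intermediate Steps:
O = 26
L(t, U) = -3/2 + U/2 (L(t, U) = (U - 3)/(4*0 + 2) = (-3 + U)/(0 + 2) = (-3 + U)/2 = (-3 + U)*(½) = -3/2 + U/2)
M(f, Y) = 3/2 (M(f, Y) = -3/2 + (½)*6 = -3/2 + 3 = 3/2)
M(O, -70) - 1*1271 = 3/2 - 1*1271 = 3/2 - 1271 = -2539/2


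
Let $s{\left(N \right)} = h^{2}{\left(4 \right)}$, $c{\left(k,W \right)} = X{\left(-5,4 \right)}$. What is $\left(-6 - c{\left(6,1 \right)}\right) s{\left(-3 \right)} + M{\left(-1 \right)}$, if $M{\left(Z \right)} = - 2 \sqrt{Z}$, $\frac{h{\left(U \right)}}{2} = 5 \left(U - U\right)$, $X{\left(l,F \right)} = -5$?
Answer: $- 2 i \approx - 2.0 i$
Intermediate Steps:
$c{\left(k,W \right)} = -5$
$h{\left(U \right)} = 0$ ($h{\left(U \right)} = 2 \cdot 5 \left(U - U\right) = 2 \cdot 5 \cdot 0 = 2 \cdot 0 = 0$)
$s{\left(N \right)} = 0$ ($s{\left(N \right)} = 0^{2} = 0$)
$\left(-6 - c{\left(6,1 \right)}\right) s{\left(-3 \right)} + M{\left(-1 \right)} = \left(-6 - -5\right) 0 - 2 \sqrt{-1} = \left(-6 + 5\right) 0 - 2 i = \left(-1\right) 0 - 2 i = 0 - 2 i = - 2 i$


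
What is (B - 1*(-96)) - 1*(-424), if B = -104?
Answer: 416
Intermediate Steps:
(B - 1*(-96)) - 1*(-424) = (-104 - 1*(-96)) - 1*(-424) = (-104 + 96) + 424 = -8 + 424 = 416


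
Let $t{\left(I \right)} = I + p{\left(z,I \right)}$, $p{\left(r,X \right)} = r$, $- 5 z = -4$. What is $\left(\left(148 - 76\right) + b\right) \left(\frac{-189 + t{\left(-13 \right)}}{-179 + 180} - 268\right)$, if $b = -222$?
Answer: $70380$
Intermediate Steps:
$z = \frac{4}{5}$ ($z = \left(- \frac{1}{5}\right) \left(-4\right) = \frac{4}{5} \approx 0.8$)
$t{\left(I \right)} = \frac{4}{5} + I$ ($t{\left(I \right)} = I + \frac{4}{5} = \frac{4}{5} + I$)
$\left(\left(148 - 76\right) + b\right) \left(\frac{-189 + t{\left(-13 \right)}}{-179 + 180} - 268\right) = \left(\left(148 - 76\right) - 222\right) \left(\frac{-189 + \left(\frac{4}{5} - 13\right)}{-179 + 180} - 268\right) = \left(\left(148 - 76\right) - 222\right) \left(\frac{-189 - \frac{61}{5}}{1} - 268\right) = \left(72 - 222\right) \left(\left(- \frac{1006}{5}\right) 1 - 268\right) = - 150 \left(- \frac{1006}{5} - 268\right) = \left(-150\right) \left(- \frac{2346}{5}\right) = 70380$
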